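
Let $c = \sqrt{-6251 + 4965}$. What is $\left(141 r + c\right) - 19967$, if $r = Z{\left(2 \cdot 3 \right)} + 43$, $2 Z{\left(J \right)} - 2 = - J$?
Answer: $-14186 + i \sqrt{1286} \approx -14186.0 + 35.861 i$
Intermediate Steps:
$Z{\left(J \right)} = 1 - \frac{J}{2}$ ($Z{\left(J \right)} = 1 + \frac{\left(-1\right) J}{2} = 1 - \frac{J}{2}$)
$c = i \sqrt{1286}$ ($c = \sqrt{-1286} = i \sqrt{1286} \approx 35.861 i$)
$r = 41$ ($r = \left(1 - \frac{2 \cdot 3}{2}\right) + 43 = \left(1 - 3\right) + 43 = -2 + 43 = 41$)
$\left(141 r + c\right) - 19967 = \left(141 \cdot 41 + i \sqrt{1286}\right) - 19967 = \left(5781 + i \sqrt{1286}\right) - 19967 = -14186 + i \sqrt{1286}$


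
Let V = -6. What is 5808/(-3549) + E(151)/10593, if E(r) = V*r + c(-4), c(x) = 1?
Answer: -21578663/12531519 ≈ -1.7220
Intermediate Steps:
E(r) = 1 - 6*r (E(r) = -6*r + 1 = 1 - 6*r)
5808/(-3549) + E(151)/10593 = 5808/(-3549) + (1 - 6*151)/10593 = 5808*(-1/3549) + (1 - 906)*(1/10593) = -1936/1183 - 905*1/10593 = -1936/1183 - 905/10593 = -21578663/12531519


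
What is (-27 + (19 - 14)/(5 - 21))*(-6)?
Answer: 1311/8 ≈ 163.88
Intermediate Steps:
(-27 + (19 - 14)/(5 - 21))*(-6) = (-27 + 5/(-16))*(-6) = (-27 + 5*(-1/16))*(-6) = (-27 - 5/16)*(-6) = -437/16*(-6) = 1311/8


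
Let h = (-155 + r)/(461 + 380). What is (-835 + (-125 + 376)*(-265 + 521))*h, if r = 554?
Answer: 25304979/841 ≈ 30089.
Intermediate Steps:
h = 399/841 (h = (-155 + 554)/(461 + 380) = 399/841 ≈ 0.47444)
(-835 + (-125 + 376)*(-265 + 521))*h = (-835 + (-125 + 376)*(-265 + 521))*(399/841) = (-835 + 251*256)*(399/841) = (-835 + 64256)*(399/841) = 63421*(399/841) = 25304979/841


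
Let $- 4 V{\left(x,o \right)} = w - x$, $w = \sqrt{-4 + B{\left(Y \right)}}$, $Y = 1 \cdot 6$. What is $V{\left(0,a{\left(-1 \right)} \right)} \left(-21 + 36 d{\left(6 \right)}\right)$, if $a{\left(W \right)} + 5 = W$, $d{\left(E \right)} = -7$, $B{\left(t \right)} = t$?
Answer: $\frac{273 \sqrt{2}}{4} \approx 96.52$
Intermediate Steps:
$Y = 6$
$w = \sqrt{2}$ ($w = \sqrt{-4 + 6} = \sqrt{2} \approx 1.4142$)
$a{\left(W \right)} = -5 + W$
$V{\left(x,o \right)} = - \frac{\sqrt{2}}{4} + \frac{x}{4}$ ($V{\left(x,o \right)} = - \frac{\sqrt{2} - x}{4} = - \frac{\sqrt{2}}{4} + \frac{x}{4}$)
$V{\left(0,a{\left(-1 \right)} \right)} \left(-21 + 36 d{\left(6 \right)}\right) = \left(- \frac{\sqrt{2}}{4} + \frac{1}{4} \cdot 0\right) \left(-21 + 36 \left(-7\right)\right) = \left(- \frac{\sqrt{2}}{4} + 0\right) \left(-21 - 252\right) = - \frac{\sqrt{2}}{4} \left(-273\right) = \frac{273 \sqrt{2}}{4}$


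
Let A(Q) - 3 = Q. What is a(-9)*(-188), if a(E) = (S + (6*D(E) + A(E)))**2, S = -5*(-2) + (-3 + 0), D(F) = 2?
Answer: -31772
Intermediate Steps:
A(Q) = 3 + Q
S = 7 (S = 10 - 3 = 7)
a(E) = (22 + E)**2 (a(E) = (7 + (6*2 + (3 + E)))**2 = (7 + (12 + (3 + E)))**2 = (7 + (15 + E))**2 = (22 + E)**2)
a(-9)*(-188) = (22 - 9)**2*(-188) = 13**2*(-188) = 169*(-188) = -31772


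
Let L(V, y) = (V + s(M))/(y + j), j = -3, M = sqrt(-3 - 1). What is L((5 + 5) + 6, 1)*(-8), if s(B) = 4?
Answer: 80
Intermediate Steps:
M = 2*I (M = sqrt(-4) = 2*I ≈ 2.0*I)
L(V, y) = (4 + V)/(-3 + y) (L(V, y) = (V + 4)/(y - 3) = (4 + V)/(-3 + y))
L((5 + 5) + 6, 1)*(-8) = ((4 + ((5 + 5) + 6))/(-3 + 1))*(-8) = ((4 + (10 + 6))/(-2))*(-8) = -(4 + 16)/2*(-8) = -1/2*20*(-8) = -10*(-8) = 80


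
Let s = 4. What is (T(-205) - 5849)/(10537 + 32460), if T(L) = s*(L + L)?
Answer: -7489/42997 ≈ -0.17418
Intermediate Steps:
T(L) = 8*L (T(L) = 4*(L + L) = 4*(2*L) = 8*L)
(T(-205) - 5849)/(10537 + 32460) = (8*(-205) - 5849)/(10537 + 32460) = (-1640 - 5849)/42997 = -7489*1/42997 = -7489/42997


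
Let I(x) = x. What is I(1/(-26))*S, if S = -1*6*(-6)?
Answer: -18/13 ≈ -1.3846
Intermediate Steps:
S = 36 (S = -6*(-6) = 36)
I(1/(-26))*S = 36/(-26) = -1/26*36 = -18/13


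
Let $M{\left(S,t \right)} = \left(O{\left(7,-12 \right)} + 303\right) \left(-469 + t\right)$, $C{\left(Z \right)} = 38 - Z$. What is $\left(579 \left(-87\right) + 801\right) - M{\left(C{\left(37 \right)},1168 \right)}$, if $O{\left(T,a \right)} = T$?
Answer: $-266262$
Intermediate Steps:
$M{\left(S,t \right)} = -145390 + 310 t$ ($M{\left(S,t \right)} = \left(7 + 303\right) \left(-469 + t\right) = 310 \left(-469 + t\right) = -145390 + 310 t$)
$\left(579 \left(-87\right) + 801\right) - M{\left(C{\left(37 \right)},1168 \right)} = \left(579 \left(-87\right) + 801\right) - \left(-145390 + 310 \cdot 1168\right) = \left(-50373 + 801\right) - \left(-145390 + 362080\right) = -49572 - 216690 = -266262$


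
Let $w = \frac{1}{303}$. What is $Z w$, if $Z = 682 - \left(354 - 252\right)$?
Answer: $\frac{580}{303} \approx 1.9142$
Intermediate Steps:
$w = \frac{1}{303} \approx 0.0033003$
$Z = 580$ ($Z = 682 - \left(354 - 252\right) = 682 - 102 = 580$)
$Z w = 580 \cdot \frac{1}{303} = \frac{580}{303}$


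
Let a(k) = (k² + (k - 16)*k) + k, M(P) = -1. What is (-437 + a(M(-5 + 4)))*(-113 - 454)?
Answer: 238140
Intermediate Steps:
a(k) = k + k² + k*(-16 + k) (a(k) = (k² + (-16 + k)*k) + k = (k² + k*(-16 + k)) + k = k + k² + k*(-16 + k))
(-437 + a(M(-5 + 4)))*(-113 - 454) = (-437 - (-15 + 2*(-1)))*(-113 - 454) = (-437 - (-15 - 2))*(-567) = (-437 - 1*(-17))*(-567) = (-437 + 17)*(-567) = -420*(-567) = 238140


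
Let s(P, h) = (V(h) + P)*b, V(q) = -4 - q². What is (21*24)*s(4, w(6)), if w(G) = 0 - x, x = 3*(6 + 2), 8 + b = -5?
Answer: 3773952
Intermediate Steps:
b = -13 (b = -8 - 5 = -13)
x = 24 (x = 3*8 = 24)
w(G) = -24 (w(G) = 0 - 1*24 = 0 - 24 = -24)
s(P, h) = 52 - 13*P + 13*h² (s(P, h) = ((-4 - h²) + P)*(-13) = (-4 + P - h²)*(-13) = 52 - 13*P + 13*h²)
(21*24)*s(4, w(6)) = (21*24)*(52 - 13*4 + 13*(-24)²) = 504*(52 - 52 + 13*576) = 504*(52 - 52 + 7488) = 504*7488 = 3773952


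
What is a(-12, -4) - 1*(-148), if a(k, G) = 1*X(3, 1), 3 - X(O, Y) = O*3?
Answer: 142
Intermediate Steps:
X(O, Y) = 3 - 3*O (X(O, Y) = 3 - O*3 = 3 - 3*O)
a(k, G) = -6 (a(k, G) = 1*(3 - 3*3) = 1*(3 - 9) = 1*(-6) = -6)
a(-12, -4) - 1*(-148) = -6 - 1*(-148) = -6 + 148 = 142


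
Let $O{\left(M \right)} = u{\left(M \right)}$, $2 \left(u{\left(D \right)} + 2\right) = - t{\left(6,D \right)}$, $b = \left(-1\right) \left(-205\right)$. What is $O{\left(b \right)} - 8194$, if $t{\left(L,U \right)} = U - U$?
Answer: $-8196$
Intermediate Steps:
$t{\left(L,U \right)} = 0$
$b = 205$
$u{\left(D \right)} = -2$ ($u{\left(D \right)} = -2 + \frac{\left(-1\right) 0}{2} = -2 + \frac{1}{2} \cdot 0 = -2 + 0 = -2$)
$O{\left(M \right)} = -2$
$O{\left(b \right)} - 8194 = -2 - 8194 = -8196$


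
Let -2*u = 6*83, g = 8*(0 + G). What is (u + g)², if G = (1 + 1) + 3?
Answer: 43681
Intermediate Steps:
G = 5 (G = 2 + 3 = 5)
g = 40 (g = 8*(0 + 5) = 8*5 = 40)
u = -249 (u = -3*83 = -½*498 = -249)
(u + g)² = (-249 + 40)² = (-209)² = 43681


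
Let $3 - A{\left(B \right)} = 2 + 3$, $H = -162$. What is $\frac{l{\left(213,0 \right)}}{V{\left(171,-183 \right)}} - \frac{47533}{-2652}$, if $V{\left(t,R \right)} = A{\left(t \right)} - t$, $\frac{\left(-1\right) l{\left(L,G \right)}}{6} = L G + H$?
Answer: $\frac{5645465}{458796} \approx 12.305$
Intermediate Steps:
$A{\left(B \right)} = -2$ ($A{\left(B \right)} = 3 - \left(2 + 3\right) = 3 - 5 = -2$)
$l{\left(L,G \right)} = 972 - 6 G L$ ($l{\left(L,G \right)} = - 6 \left(L G - 162\right) = - 6 \left(G L - 162\right) = - 6 \left(-162 + G L\right) = 972 - 6 G L$)
$V{\left(t,R \right)} = -2 - t$
$\frac{l{\left(213,0 \right)}}{V{\left(171,-183 \right)}} - \frac{47533}{-2652} = \frac{972 - 0 \cdot 213}{-2 - 171} - \frac{47533}{-2652} = \frac{972 + 0}{-2 - 171} - - \frac{47533}{2652} = \frac{972}{-173} + \frac{47533}{2652} = 972 \left(- \frac{1}{173}\right) + \frac{47533}{2652} = - \frac{972}{173} + \frac{47533}{2652} = \frac{5645465}{458796}$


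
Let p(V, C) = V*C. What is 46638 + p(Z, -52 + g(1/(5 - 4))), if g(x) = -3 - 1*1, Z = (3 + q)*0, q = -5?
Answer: 46638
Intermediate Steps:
Z = 0 (Z = (3 - 5)*0 = -2*0 = 0)
g(x) = -4 (g(x) = -3 - 1 = -4)
p(V, C) = C*V
46638 + p(Z, -52 + g(1/(5 - 4))) = 46638 + (-52 - 4)*0 = 46638 - 56*0 = 46638 + 0 = 46638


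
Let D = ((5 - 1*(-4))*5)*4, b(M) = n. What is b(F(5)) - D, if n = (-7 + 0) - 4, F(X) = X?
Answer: -191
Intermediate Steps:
n = -11 (n = -7 - 4 = -11)
b(M) = -11
D = 180 (D = ((5 + 4)*5)*4 = (9*5)*4 = 45*4 = 180)
b(F(5)) - D = -11 - 1*180 = -11 - 180 = -191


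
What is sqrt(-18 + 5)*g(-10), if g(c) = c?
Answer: -10*I*sqrt(13) ≈ -36.056*I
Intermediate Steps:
sqrt(-18 + 5)*g(-10) = sqrt(-18 + 5)*(-10) = sqrt(-13)*(-10) = (I*sqrt(13))*(-10) = -10*I*sqrt(13)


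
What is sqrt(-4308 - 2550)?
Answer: 3*I*sqrt(762) ≈ 82.813*I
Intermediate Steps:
sqrt(-4308 - 2550) = sqrt(-6858) = 3*I*sqrt(762)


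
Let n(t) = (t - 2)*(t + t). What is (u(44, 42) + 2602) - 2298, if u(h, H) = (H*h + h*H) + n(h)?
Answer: 7696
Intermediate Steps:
n(t) = 2*t*(-2 + t) (n(t) = (-2 + t)*(2*t) = 2*t*(-2 + t))
u(h, H) = 2*H*h + 2*h*(-2 + h) (u(h, H) = (H*h + h*H) + 2*h*(-2 + h) = (H*h + H*h) + 2*h*(-2 + h) = 2*H*h + 2*h*(-2 + h))
(u(44, 42) + 2602) - 2298 = (2*44*(-2 + 42 + 44) + 2602) - 2298 = (2*44*84 + 2602) - 2298 = (7392 + 2602) - 2298 = 9994 - 2298 = 7696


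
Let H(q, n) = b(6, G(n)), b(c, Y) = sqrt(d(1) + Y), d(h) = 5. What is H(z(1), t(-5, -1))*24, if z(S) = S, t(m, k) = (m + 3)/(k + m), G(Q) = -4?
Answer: 24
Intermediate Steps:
t(m, k) = (3 + m)/(k + m)
b(c, Y) = sqrt(5 + Y)
H(q, n) = 1 (H(q, n) = sqrt(5 - 4) = sqrt(1) = 1)
H(z(1), t(-5, -1))*24 = 1*24 = 24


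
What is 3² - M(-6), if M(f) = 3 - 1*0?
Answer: 6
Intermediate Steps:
M(f) = 3 (M(f) = 3 + 0 = 3)
3² - M(-6) = 3² - 1*3 = 9 - 3 = 6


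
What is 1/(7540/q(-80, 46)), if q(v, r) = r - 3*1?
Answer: 43/7540 ≈ 0.0057029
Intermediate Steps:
q(v, r) = -3 + r (q(v, r) = r - 3 = -3 + r)
1/(7540/q(-80, 46)) = 1/(7540/(-3 + 46)) = 1/(7540/43) = 43/7540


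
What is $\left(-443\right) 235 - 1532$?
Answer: $-105637$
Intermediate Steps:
$\left(-443\right) 235 - 1532 = -104105 - 1532 = -105637$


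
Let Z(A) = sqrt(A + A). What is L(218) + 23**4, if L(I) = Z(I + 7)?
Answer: 279841 + 15*sqrt(2) ≈ 2.7986e+5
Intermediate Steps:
Z(A) = sqrt(2)*sqrt(A) (Z(A) = sqrt(2*A) = sqrt(2)*sqrt(A))
L(I) = sqrt(2)*sqrt(7 + I) (L(I) = sqrt(2)*sqrt(I + 7) = sqrt(2)*sqrt(7 + I))
L(218) + 23**4 = sqrt(14 + 2*218) + 23**4 = sqrt(14 + 436) + 279841 = sqrt(450) + 279841 = 15*sqrt(2) + 279841 = 279841 + 15*sqrt(2)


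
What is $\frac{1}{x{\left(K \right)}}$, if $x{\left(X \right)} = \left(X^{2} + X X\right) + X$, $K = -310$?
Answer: $\frac{1}{191890} \approx 5.2113 \cdot 10^{-6}$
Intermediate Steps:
$x{\left(X \right)} = X + 2 X^{2}$ ($x{\left(X \right)} = \left(X^{2} + X^{2}\right) + X = 2 X^{2} + X = X + 2 X^{2}$)
$\frac{1}{x{\left(K \right)}} = \frac{1}{\left(-310\right) \left(1 + 2 \left(-310\right)\right)} = \frac{1}{\left(-310\right) \left(1 - 620\right)} = \frac{1}{\left(-310\right) \left(-619\right)} = \frac{1}{191890}$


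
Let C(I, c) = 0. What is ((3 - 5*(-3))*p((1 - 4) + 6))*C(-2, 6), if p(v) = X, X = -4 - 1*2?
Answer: 0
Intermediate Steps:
X = -6 (X = -4 - 2 = -6)
p(v) = -6
((3 - 5*(-3))*p((1 - 4) + 6))*C(-2, 6) = ((3 - 5*(-3))*(-6))*0 = ((3 + 15)*(-6))*0 = (18*(-6))*0 = -108*0 = 0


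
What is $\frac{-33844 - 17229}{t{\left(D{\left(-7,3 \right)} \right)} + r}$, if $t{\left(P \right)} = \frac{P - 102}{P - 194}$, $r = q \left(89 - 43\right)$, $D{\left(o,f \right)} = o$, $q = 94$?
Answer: $- \frac{10265673}{869233} \approx -11.81$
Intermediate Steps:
$r = 4324$ ($r = 94 \left(89 - 43\right) = 94 \cdot 46 = 4324$)
$t{\left(P \right)} = \frac{-102 + P}{-194 + P}$
$\frac{-33844 - 17229}{t{\left(D{\left(-7,3 \right)} \right)} + r} = \frac{-33844 - 17229}{\frac{-102 - 7}{-194 - 7} + 4324} = - \frac{51073}{\frac{1}{-201} \left(-109\right) + 4324} = - \frac{51073}{\left(- \frac{1}{201}\right) \left(-109\right) + 4324} = - \frac{51073}{\frac{109}{201} + 4324} = - \frac{51073}{\frac{869233}{201}} = \left(-51073\right) \frac{201}{869233} = - \frac{10265673}{869233}$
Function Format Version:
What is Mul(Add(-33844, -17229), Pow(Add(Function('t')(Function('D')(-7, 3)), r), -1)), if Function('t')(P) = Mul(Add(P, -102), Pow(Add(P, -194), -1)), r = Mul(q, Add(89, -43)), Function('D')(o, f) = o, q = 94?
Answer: Rational(-10265673, 869233) ≈ -11.810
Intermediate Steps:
r = 4324 (r = Mul(94, Add(89, -43)) = Mul(94, 46) = 4324)
Function('t')(P) = Mul(Pow(Add(-194, P), -1), Add(-102, P)) (Function('t')(P) = Mul(Add(-102, P), Pow(Add(-194, P), -1)) = Mul(Pow(Add(-194, P), -1), Add(-102, P)))
Mul(Add(-33844, -17229), Pow(Add(Function('t')(Function('D')(-7, 3)), r), -1)) = Mul(Add(-33844, -17229), Pow(Add(Mul(Pow(Add(-194, -7), -1), Add(-102, -7)), 4324), -1)) = Mul(-51073, Pow(Add(Mul(Pow(-201, -1), -109), 4324), -1)) = Mul(-51073, Pow(Add(Mul(Rational(-1, 201), -109), 4324), -1)) = Mul(-51073, Pow(Add(Rational(109, 201), 4324), -1)) = Mul(-51073, Pow(Rational(869233, 201), -1)) = Mul(-51073, Rational(201, 869233)) = Rational(-10265673, 869233)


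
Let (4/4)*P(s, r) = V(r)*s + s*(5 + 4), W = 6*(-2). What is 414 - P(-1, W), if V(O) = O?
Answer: 411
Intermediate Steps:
W = -12
P(s, r) = 9*s + r*s (P(s, r) = r*s + s*(5 + 4) = r*s + s*9 = r*s + 9*s = 9*s + r*s)
414 - P(-1, W) = 414 - (-1)*(9 - 12) = 414 - (-1)*(-3) = 414 - 1*3 = 414 - 3 = 411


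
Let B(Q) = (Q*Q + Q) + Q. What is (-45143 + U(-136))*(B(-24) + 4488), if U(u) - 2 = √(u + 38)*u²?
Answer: -226427256 + 649431552*I*√2 ≈ -2.2643e+8 + 9.1843e+8*I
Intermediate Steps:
B(Q) = Q² + 2*Q (B(Q) = (Q² + Q) + Q = (Q + Q²) + Q = Q² + 2*Q)
U(u) = 2 + u²*√(38 + u) (U(u) = 2 + √(u + 38)*u² = 2 + √(38 + u)*u² = 2 + u²*√(38 + u))
(-45143 + U(-136))*(B(-24) + 4488) = (-45143 + (2 + (-136)²*√(38 - 136)))*(-24*(2 - 24) + 4488) = (-45143 + (2 + 18496*√(-98)))*(-24*(-22) + 4488) = (-45143 + (2 + 18496*(7*I*√2)))*(528 + 4488) = (-45143 + (2 + 129472*I*√2))*5016 = (-45141 + 129472*I*√2)*5016 = -226427256 + 649431552*I*√2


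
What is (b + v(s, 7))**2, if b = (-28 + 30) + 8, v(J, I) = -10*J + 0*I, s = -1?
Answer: 400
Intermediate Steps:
v(J, I) = -10*J (v(J, I) = -10*J + 0 = -10*J)
b = 10 (b = 2 + 8 = 10)
(b + v(s, 7))**2 = (10 - 10*(-1))**2 = (10 + 10)**2 = 20**2 = 400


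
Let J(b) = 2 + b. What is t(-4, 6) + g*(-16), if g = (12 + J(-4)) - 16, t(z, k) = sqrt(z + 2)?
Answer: 96 + I*sqrt(2) ≈ 96.0 + 1.4142*I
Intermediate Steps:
t(z, k) = sqrt(2 + z)
g = -6 (g = (12 + (2 - 4)) - 16 = (12 - 2) - 16 = 10 - 16 = -6)
t(-4, 6) + g*(-16) = sqrt(2 - 4) - 6*(-16) = sqrt(-2) + 96 = I*sqrt(2) + 96 = 96 + I*sqrt(2)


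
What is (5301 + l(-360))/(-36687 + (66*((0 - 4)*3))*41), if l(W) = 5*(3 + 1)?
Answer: -5321/69159 ≈ -0.076939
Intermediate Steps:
l(W) = 20 (l(W) = 5*4 = 20)
(5301 + l(-360))/(-36687 + (66*((0 - 4)*3))*41) = (5301 + 20)/(-36687 + (66*((0 - 4)*3))*41) = 5321/(-36687 + (66*(-4*3))*41) = 5321/(-36687 + (66*(-12))*41) = 5321/(-36687 - 792*41) = 5321/(-36687 - 32472) = 5321/(-69159) = 5321*(-1/69159) = -5321/69159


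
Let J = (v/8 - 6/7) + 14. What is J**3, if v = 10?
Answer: 65450827/21952 ≈ 2981.5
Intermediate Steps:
J = 403/28 (J = (10/8 - 6/7) + 14 = (10*(1/8) - 6*1/7) + 14 = (5/4 - 6/7) + 14 = 11/28 + 14 = 403/28 ≈ 14.393)
J**3 = (403/28)**3 = 65450827/21952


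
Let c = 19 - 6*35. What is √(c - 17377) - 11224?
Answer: -11224 + 12*I*√122 ≈ -11224.0 + 132.54*I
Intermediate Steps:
c = -191 (c = 19 - 210 = -191)
√(c - 17377) - 11224 = √(-191 - 17377) - 11224 = √(-17568) - 11224 = 12*I*√122 - 11224 = -11224 + 12*I*√122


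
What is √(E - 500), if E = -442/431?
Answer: I*√93071002/431 ≈ 22.384*I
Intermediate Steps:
E = -442/431 (E = -442*1/431 = -442/431 ≈ -1.0255)
√(E - 500) = √(-442/431 - 500) = √(-215942/431) = I*√93071002/431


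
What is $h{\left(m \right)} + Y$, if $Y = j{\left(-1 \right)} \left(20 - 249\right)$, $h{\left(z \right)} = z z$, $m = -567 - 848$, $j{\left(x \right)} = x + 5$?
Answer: $2001309$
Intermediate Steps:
$j{\left(x \right)} = 5 + x$
$m = -1415$ ($m = -567 - 848 = -1415$)
$h{\left(z \right)} = z^{2}$
$Y = -916$ ($Y = \left(5 - 1\right) \left(20 - 249\right) = 4 \left(-229\right) = -916$)
$h{\left(m \right)} + Y = \left(-1415\right)^{2} - 916 = 2002225 - 916 = 2001309$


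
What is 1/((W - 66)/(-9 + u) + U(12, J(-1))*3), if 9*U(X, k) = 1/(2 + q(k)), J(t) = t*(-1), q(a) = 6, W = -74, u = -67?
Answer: 456/859 ≈ 0.53085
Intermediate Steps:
J(t) = -t
U(X, k) = 1/72 (U(X, k) = 1/(9*(2 + 6)) = (⅑)/8 = (⅑)*(⅛) = 1/72)
1/((W - 66)/(-9 + u) + U(12, J(-1))*3) = 1/((-74 - 66)/(-9 - 67) + (1/72)*3) = 1/(-140/(-76) + 1/24) = 1/(-140*(-1/76) + 1/24) = 1/(35/19 + 1/24) = 1/(859/456) = 456/859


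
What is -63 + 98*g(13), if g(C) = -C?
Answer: -1337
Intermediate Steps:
-63 + 98*g(13) = -63 + 98*(-1*13) = -63 + 98*(-13) = -63 - 1274 = -1337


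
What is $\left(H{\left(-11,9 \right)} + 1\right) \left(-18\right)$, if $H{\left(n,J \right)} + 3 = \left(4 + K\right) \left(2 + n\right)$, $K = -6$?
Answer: $-288$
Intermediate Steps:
$H{\left(n,J \right)} = -7 - 2 n$ ($H{\left(n,J \right)} = -3 + \left(4 - 6\right) \left(2 + n\right) = -3 - 2 \left(2 + n\right) = -3 - \left(4 + 2 n\right) = -7 - 2 n$)
$\left(H{\left(-11,9 \right)} + 1\right) \left(-18\right) = \left(\left(-7 - -22\right) + 1\right) \left(-18\right) = \left(\left(-7 + 22\right) + 1\right) \left(-18\right) = \left(15 + 1\right) \left(-18\right) = 16 \left(-18\right) = -288$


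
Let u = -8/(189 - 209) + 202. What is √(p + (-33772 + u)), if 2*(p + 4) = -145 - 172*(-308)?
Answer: I*√715810/10 ≈ 84.606*I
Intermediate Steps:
p = 52823/2 (p = -4 + (-145 - 172*(-308))/2 = -4 + (-145 + 52976)/2 = -4 + (½)*52831 = -4 + 52831/2 = 52823/2 ≈ 26412.)
u = 1012/5 (u = -8/(-20) + 202 = -1/20*(-8) + 202 = ⅖ + 202 = 1012/5 ≈ 202.40)
√(p + (-33772 + u)) = √(52823/2 + (-33772 + 1012/5)) = √(52823/2 - 167848/5) = √(-71581/10) = I*√715810/10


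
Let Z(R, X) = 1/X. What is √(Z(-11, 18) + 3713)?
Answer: √133670/6 ≈ 60.935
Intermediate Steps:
√(Z(-11, 18) + 3713) = √(1/18 + 3713) = √(66835/18) = √133670/6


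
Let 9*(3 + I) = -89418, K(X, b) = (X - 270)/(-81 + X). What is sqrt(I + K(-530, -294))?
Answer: I*sqrt(33387297645)/1833 ≈ 99.685*I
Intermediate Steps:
K(X, b) = (-270 + X)/(-81 + X)
I = -29815/3 (I = -3 + (1/9)*(-89418) = -3 - 29806/3 = -29815/3 ≈ -9938.3)
sqrt(I + K(-530, -294)) = sqrt(-29815/3 + (-270 - 530)/(-81 - 530)) = sqrt(-29815/3 - 800/(-611)) = sqrt(-29815/3 - 1/611*(-800)) = sqrt(-29815/3 + 800/611) = sqrt(-18214565/1833) = I*sqrt(33387297645)/1833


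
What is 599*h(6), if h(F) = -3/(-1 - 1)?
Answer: 1797/2 ≈ 898.50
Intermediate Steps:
h(F) = 3/2 (h(F) = -3/(-2) = -3*(-1/2) = 3/2)
599*h(6) = 599*(3/2) = 1797/2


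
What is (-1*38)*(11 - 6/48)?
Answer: -1653/4 ≈ -413.25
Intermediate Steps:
(-1*38)*(11 - 6/48) = -38*(11 - 6*1/48) = -38*(11 - 1/8) = -38*87/8 = -1653/4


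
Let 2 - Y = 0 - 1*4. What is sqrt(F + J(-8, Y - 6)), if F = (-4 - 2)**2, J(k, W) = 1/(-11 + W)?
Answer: sqrt(4345)/11 ≈ 5.9924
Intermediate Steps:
Y = 6 (Y = 2 - (0 - 1*4) = 2 - (0 - 4) = 2 - 1*(-4) = 2 + 4 = 6)
F = 36 (F = (-6)**2 = 36)
sqrt(F + J(-8, Y - 6)) = sqrt(36 + 1/(-11 + (6 - 6))) = sqrt(36 + 1/(-11 + 0)) = sqrt(36 + 1/(-11)) = sqrt(36 - 1/11) = sqrt(395/11) = sqrt(4345)/11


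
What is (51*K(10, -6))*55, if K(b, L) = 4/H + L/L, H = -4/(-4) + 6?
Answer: 30855/7 ≈ 4407.9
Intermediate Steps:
H = 7 (H = -4*(-¼) + 6 = 1 + 6 = 7)
K(b, L) = 11/7 (K(b, L) = 4/7 + L/L = 4*(⅐) + 1 = 4/7 + 1 = 11/7)
(51*K(10, -6))*55 = (51*(11/7))*55 = (561/7)*55 = 30855/7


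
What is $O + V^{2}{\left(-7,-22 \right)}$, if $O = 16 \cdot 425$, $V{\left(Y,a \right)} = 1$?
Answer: $6801$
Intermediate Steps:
$O = 6800$
$O + V^{2}{\left(-7,-22 \right)} = 6800 + 1^{2} = 6800 + 1 = 6801$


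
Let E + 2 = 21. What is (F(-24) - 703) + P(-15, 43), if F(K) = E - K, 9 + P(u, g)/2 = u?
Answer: -708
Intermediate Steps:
E = 19 (E = -2 + 21 = 19)
P(u, g) = -18 + 2*u
F(K) = 19 - K
(F(-24) - 703) + P(-15, 43) = ((19 - 1*(-24)) - 703) + (-18 + 2*(-15)) = ((19 + 24) - 703) + (-18 - 30) = (43 - 703) - 48 = -660 - 48 = -708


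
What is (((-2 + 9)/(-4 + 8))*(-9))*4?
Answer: -63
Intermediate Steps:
(((-2 + 9)/(-4 + 8))*(-9))*4 = ((7/4)*(-9))*4 = -63/4*4 = -63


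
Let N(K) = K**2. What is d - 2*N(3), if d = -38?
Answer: -56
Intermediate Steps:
d - 2*N(3) = -38 - 2*3**2 = -38 - 2*9 = -38 - 18 = -56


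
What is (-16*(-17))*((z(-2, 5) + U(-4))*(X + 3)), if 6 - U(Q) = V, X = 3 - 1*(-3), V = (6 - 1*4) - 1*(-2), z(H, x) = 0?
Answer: 4896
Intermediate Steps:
V = 4 (V = (6 - 4) + 2 = 2 + 2 = 4)
X = 6 (X = 3 + 3 = 6)
U(Q) = 2 (U(Q) = 6 - 1*4 = 6 - 4 = 2)
(-16*(-17))*((z(-2, 5) + U(-4))*(X + 3)) = (-16*(-17))*((0 + 2)*(6 + 3)) = 272*(2*9) = 272*18 = 4896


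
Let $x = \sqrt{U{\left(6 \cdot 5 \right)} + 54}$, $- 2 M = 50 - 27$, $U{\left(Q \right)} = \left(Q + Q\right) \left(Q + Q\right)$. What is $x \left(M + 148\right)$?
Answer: $\frac{819 \sqrt{406}}{2} \approx 8251.2$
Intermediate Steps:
$U{\left(Q \right)} = 4 Q^{2}$ ($U{\left(Q \right)} = 2 Q 2 Q = 4 Q^{2}$)
$M = - \frac{23}{2}$ ($M = - \frac{50 - 27}{2} = \left(- \frac{1}{2}\right) 23 = - \frac{23}{2} \approx -11.5$)
$x = 3 \sqrt{406}$ ($x = \sqrt{4 \left(6 \cdot 5\right)^{2} + 54} = \sqrt{4 \cdot 30^{2} + 54} = \sqrt{4 \cdot 900 + 54} = \sqrt{3600 + 54} = \sqrt{3654} = 3 \sqrt{406} \approx 60.448$)
$x \left(M + 148\right) = 3 \sqrt{406} \left(- \frac{23}{2} + 148\right) = 3 \sqrt{406} \cdot \frac{273}{2} = \frac{819 \sqrt{406}}{2}$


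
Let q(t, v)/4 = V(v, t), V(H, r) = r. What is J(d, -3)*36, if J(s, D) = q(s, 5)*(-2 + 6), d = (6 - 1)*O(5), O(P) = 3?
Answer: 8640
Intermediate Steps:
q(t, v) = 4*t
d = 15 (d = (6 - 1)*3 = 5*3 = 15)
J(s, D) = 16*s (J(s, D) = (4*s)*(-2 + 6) = (4*s)*4 = 16*s)
J(d, -3)*36 = (16*15)*36 = 240*36 = 8640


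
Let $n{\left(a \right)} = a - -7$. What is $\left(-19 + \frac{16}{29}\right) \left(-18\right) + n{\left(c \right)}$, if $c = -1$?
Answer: $\frac{9804}{29} \approx 338.07$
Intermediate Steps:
$n{\left(a \right)} = 7 + a$ ($n{\left(a \right)} = a + 7 = 7 + a$)
$\left(-19 + \frac{16}{29}\right) \left(-18\right) + n{\left(c \right)} = \left(-19 + \frac{16}{29}\right) \left(-18\right) + \left(7 - 1\right) = \left(-19 + 16 \cdot \frac{1}{29}\right) \left(-18\right) + 6 = \left(-19 + \frac{16}{29}\right) \left(-18\right) + 6 = \left(- \frac{535}{29}\right) \left(-18\right) + 6 = \frac{9630}{29} + 6 = \frac{9804}{29}$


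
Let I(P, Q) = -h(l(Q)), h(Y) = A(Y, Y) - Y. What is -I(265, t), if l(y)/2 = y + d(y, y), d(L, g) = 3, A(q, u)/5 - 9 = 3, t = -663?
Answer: 1380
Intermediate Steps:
A(q, u) = 60 (A(q, u) = 45 + 5*3 = 45 + 15 = 60)
l(y) = 6 + 2*y (l(y) = 2*(y + 3) = 2*(3 + y) = 6 + 2*y)
h(Y) = 60 - Y
I(P, Q) = -54 + 2*Q (I(P, Q) = -(60 - (6 + 2*Q)) = -(60 + (-6 - 2*Q)) = -(54 - 2*Q) = -54 + 2*Q)
-I(265, t) = -(-54 + 2*(-663)) = -(-54 - 1326) = -1*(-1380) = 1380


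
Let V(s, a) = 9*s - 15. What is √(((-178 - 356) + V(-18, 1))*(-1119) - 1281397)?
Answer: 2*I*√121447 ≈ 696.99*I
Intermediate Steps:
V(s, a) = -15 + 9*s
√(((-178 - 356) + V(-18, 1))*(-1119) - 1281397) = √(((-178 - 356) + (-15 + 9*(-18)))*(-1119) - 1281397) = √((-534 + (-15 - 162))*(-1119) - 1281397) = √((-534 - 177)*(-1119) - 1281397) = √(-711*(-1119) - 1281397) = √(795609 - 1281397) = √(-485788) = 2*I*√121447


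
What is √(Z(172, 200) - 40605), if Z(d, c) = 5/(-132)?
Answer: 7*I*√3609705/66 ≈ 201.51*I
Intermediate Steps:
Z(d, c) = -5/132 (Z(d, c) = 5*(-1/132) = -5/132)
√(Z(172, 200) - 40605) = √(-5/132 - 40605) = √(-5359865/132) = 7*I*√3609705/66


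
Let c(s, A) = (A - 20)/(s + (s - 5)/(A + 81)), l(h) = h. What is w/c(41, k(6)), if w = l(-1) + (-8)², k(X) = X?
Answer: -10809/58 ≈ -186.36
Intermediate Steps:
c(s, A) = (-20 + A)/(s + (-5 + s)/(81 + A))
w = 63 (w = -1 + (-8)² = -1 + 64 = 63)
w/c(41, k(6)) = 63/(((-1620 + 6² + 61*6)/(-5 + 82*41 + 6*41))) = 63/(((-1620 + 36 + 366)/(-5 + 3362 + 246))) = 63/((-1218/3603)) = 63/(((1/3603)*(-1218))) = 63/(-406/1201) = 63*(-1201/406) = -10809/58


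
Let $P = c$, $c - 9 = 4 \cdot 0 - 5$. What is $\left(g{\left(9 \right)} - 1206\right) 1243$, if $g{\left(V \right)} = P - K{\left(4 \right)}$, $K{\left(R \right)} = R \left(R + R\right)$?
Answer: $-1533862$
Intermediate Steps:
$c = 4$ ($c = 9 + \left(4 \cdot 0 - 5\right) = 9 + \left(0 - 5\right) = 9 - 5 = 4$)
$P = 4$
$K{\left(R \right)} = 2 R^{2}$ ($K{\left(R \right)} = R 2 R = 2 R^{2}$)
$g{\left(V \right)} = -28$ ($g{\left(V \right)} = 4 - 2 \cdot 4^{2} = 4 - 2 \cdot 16 = 4 - 32 = -28$)
$\left(g{\left(9 \right)} - 1206\right) 1243 = \left(-28 - 1206\right) 1243 = \left(-1234\right) 1243 = -1533862$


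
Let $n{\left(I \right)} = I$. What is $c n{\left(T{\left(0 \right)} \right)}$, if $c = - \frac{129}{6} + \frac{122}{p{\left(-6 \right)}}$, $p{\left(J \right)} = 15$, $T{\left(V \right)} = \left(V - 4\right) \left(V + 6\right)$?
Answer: $\frac{1604}{5} \approx 320.8$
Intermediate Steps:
$T{\left(V \right)} = \left(-4 + V\right) \left(6 + V\right)$
$c = - \frac{401}{30}$ ($c = - \frac{129}{6} + \frac{122}{15} = \left(-129\right) \frac{1}{6} + 122 \cdot \frac{1}{15} = - \frac{43}{2} + \frac{122}{15} = - \frac{401}{30} \approx -13.367$)
$c n{\left(T{\left(0 \right)} \right)} = - \frac{401 \left(-24 + 0^{2} + 2 \cdot 0\right)}{30} = - \frac{401 \left(-24 + 0 + 0\right)}{30} = \left(- \frac{401}{30}\right) \left(-24\right) = \frac{1604}{5}$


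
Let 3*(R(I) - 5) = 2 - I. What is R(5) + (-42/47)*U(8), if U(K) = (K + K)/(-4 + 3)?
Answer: 860/47 ≈ 18.298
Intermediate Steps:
U(K) = -2*K (U(K) = (2*K)/(-1) = (2*K)*(-1) = -2*K)
R(I) = 17/3 - I/3 (R(I) = 5 + (2 - I)/3 = 5 + (⅔ - I/3) = 17/3 - I/3)
R(5) + (-42/47)*U(8) = (17/3 - ⅓*5) + (-42/47)*(-2*8) = (17/3 - 5/3) - 42*1/47*(-16) = 4 - 42/47*(-16) = 4 + 672/47 = 860/47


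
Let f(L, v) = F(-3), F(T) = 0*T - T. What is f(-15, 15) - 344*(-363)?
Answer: 124875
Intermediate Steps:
F(T) = -T (F(T) = 0 - T = -T)
f(L, v) = 3 (f(L, v) = -1*(-3) = 3)
f(-15, 15) - 344*(-363) = 3 - 344*(-363) = 3 + 124872 = 124875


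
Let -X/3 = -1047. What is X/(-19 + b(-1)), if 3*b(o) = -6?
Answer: -1047/7 ≈ -149.57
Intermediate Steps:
X = 3141 (X = -3*(-1047) = 3141)
b(o) = -2 (b(o) = (1/3)*(-6) = -2)
X/(-19 + b(-1)) = 3141/(-19 - 2) = 3141/(-21) = 3141*(-1/21) = -1047/7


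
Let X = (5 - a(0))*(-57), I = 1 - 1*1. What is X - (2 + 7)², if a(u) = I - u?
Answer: -366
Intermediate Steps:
I = 0 (I = 1 - 1 = 0)
a(u) = -u (a(u) = 0 - u = -u)
X = -285 (X = (5 - (-1)*0)*(-57) = (5 - 1*0)*(-57) = (5 + 0)*(-57) = 5*(-57) = -285)
X - (2 + 7)² = -285 - (2 + 7)² = -285 - 1*9² = -285 - 1*81 = -285 - 81 = -366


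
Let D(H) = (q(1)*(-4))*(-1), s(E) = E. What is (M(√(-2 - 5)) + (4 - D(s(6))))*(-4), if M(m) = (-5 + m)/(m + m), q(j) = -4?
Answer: -82 - 10*I*√7/7 ≈ -82.0 - 3.7796*I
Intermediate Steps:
M(m) = (-5 + m)/(2*m) (M(m) = (-5 + m)/((2*m)) = (-5 + m)*(1/(2*m)) = (-5 + m)/(2*m))
D(H) = -16 (D(H) = -4*(-4)*(-1) = 16*(-1) = -16)
(M(√(-2 - 5)) + (4 - D(s(6))))*(-4) = ((-5 + √(-2 - 5))/(2*(√(-2 - 5))) + (4 - 1*(-16)))*(-4) = ((-5 + √(-7))/(2*(√(-7))) + (4 + 16))*(-4) = ((-5 + I*√7)/(2*((I*√7))) + 20)*(-4) = ((-I*√7/7)*(-5 + I*√7)/2 + 20)*(-4) = (-I*√7*(-5 + I*√7)/14 + 20)*(-4) = (20 - I*√7*(-5 + I*√7)/14)*(-4) = -80 + 2*I*√7*(-5 + I*√7)/7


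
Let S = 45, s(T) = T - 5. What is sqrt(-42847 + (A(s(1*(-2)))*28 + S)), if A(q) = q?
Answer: I*sqrt(42998) ≈ 207.36*I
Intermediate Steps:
s(T) = -5 + T
sqrt(-42847 + (A(s(1*(-2)))*28 + S)) = sqrt(-42847 + ((-5 + 1*(-2))*28 + 45)) = sqrt(-42847 + ((-5 - 2)*28 + 45)) = sqrt(-42847 + (-7*28 + 45)) = sqrt(-42847 + (-196 + 45)) = sqrt(-42847 - 151) = sqrt(-42998) = I*sqrt(42998)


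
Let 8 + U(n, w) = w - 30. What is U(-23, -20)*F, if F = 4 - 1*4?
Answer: 0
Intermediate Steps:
U(n, w) = -38 + w (U(n, w) = -8 + (w - 30) = -8 + (-30 + w) = -38 + w)
F = 0 (F = 4 - 4 = 0)
U(-23, -20)*F = (-38 - 20)*0 = -58*0 = 0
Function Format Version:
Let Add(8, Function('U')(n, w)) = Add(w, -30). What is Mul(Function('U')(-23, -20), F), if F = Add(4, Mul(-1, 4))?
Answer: 0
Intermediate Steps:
Function('U')(n, w) = Add(-38, w) (Function('U')(n, w) = Add(-8, Add(w, -30)) = Add(-8, Add(-30, w)) = Add(-38, w))
F = 0 (F = Add(4, -4) = 0)
Mul(Function('U')(-23, -20), F) = Mul(Add(-38, -20), 0) = Mul(-58, 0) = 0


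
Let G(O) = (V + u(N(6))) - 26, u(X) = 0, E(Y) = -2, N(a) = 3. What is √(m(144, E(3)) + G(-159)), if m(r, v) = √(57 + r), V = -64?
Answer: √(-90 + √201) ≈ 8.7076*I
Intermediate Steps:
G(O) = -90 (G(O) = (-64 + 0) - 26 = -64 - 26 = -90)
√(m(144, E(3)) + G(-159)) = √(√(57 + 144) - 90) = √(√201 - 90) = √(-90 + √201)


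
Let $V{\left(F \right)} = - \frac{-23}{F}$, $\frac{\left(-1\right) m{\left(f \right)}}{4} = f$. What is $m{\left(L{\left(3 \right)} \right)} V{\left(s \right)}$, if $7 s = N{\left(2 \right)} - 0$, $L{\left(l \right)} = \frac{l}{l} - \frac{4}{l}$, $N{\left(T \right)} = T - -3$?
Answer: $\frac{644}{15} \approx 42.933$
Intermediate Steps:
$N{\left(T \right)} = 3 + T$ ($N{\left(T \right)} = T + 3 = 3 + T$)
$L{\left(l \right)} = 1 - \frac{4}{l}$
$m{\left(f \right)} = - 4 f$
$s = \frac{5}{7}$ ($s = \frac{\left(3 + 2\right) - 0}{7} = \frac{5 + 0}{7} = \frac{1}{7} \cdot 5 = \frac{5}{7} \approx 0.71429$)
$V{\left(F \right)} = \frac{23}{F}$
$m{\left(L{\left(3 \right)} \right)} V{\left(s \right)} = - 4 \frac{-4 + 3}{3} \frac{23}{\frac{5}{7}} = - 4 \cdot \frac{1}{3} \left(-1\right) 23 \cdot \frac{7}{5} = \left(-4\right) \left(- \frac{1}{3}\right) \frac{161}{5} = \frac{4}{3} \cdot \frac{161}{5} = \frac{644}{15}$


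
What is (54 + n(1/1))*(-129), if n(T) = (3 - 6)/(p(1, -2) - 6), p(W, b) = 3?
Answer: -7095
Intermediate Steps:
n(T) = 1 (n(T) = (3 - 6)/(3 - 6) = -3/(-3) = -3*(-⅓) = 1)
(54 + n(1/1))*(-129) = (54 + 1)*(-129) = 55*(-129) = -7095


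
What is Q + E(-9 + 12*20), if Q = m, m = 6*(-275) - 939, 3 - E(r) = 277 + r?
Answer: -3094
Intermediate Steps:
E(r) = -274 - r (E(r) = 3 - (277 + r) = 3 + (-277 - r) = -274 - r)
m = -2589 (m = -1650 - 939 = -2589)
Q = -2589
Q + E(-9 + 12*20) = -2589 + (-274 - (-9 + 12*20)) = -2589 + (-274 - (-9 + 240)) = -2589 + (-274 - 1*231) = -2589 + (-274 - 231) = -2589 - 505 = -3094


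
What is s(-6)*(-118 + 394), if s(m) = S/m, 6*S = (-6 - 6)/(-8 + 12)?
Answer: 23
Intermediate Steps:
S = -½ (S = ((-6 - 6)/(-8 + 12))/6 = (-12/4)/6 = (-12*¼)/6 = (⅙)*(-3) = -½ ≈ -0.50000)
s(m) = -1/(2*m)
s(-6)*(-118 + 394) = (-½/(-6))*(-118 + 394) = -½*(-⅙)*276 = (1/12)*276 = 23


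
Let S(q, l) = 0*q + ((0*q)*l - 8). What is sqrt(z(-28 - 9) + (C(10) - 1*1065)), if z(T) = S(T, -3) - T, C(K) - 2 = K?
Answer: 32*I ≈ 32.0*I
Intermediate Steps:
C(K) = 2 + K
S(q, l) = -8 (S(q, l) = 0 + (0*l - 8) = 0 + (0 - 8) = 0 - 8 = -8)
z(T) = -8 - T
sqrt(z(-28 - 9) + (C(10) - 1*1065)) = sqrt((-8 - (-28 - 9)) + ((2 + 10) - 1*1065)) = sqrt((-8 - 1*(-37)) + (12 - 1065)) = sqrt((-8 + 37) - 1053) = sqrt(29 - 1053) = sqrt(-1024) = 32*I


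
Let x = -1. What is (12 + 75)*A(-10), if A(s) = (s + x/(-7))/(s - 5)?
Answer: 2001/35 ≈ 57.171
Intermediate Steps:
A(s) = (⅐ + s)/(-5 + s) (A(s) = (s - 1/(-7))/(s - 5) = (s - 1*(-⅐))/(-5 + s) = (s + ⅐)/(-5 + s) = (⅐ + s)/(-5 + s))
(12 + 75)*A(-10) = (12 + 75)*((⅐ - 10)/(-5 - 10)) = 87*(-69/7/(-15)) = 87*(-1/15*(-69/7)) = 87*(23/35) = 2001/35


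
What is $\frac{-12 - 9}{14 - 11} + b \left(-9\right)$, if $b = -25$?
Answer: $218$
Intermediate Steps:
$\frac{-12 - 9}{14 - 11} + b \left(-9\right) = \frac{-12 - 9}{14 - 11} - -225 = - \frac{21}{14 - 11} + 225 = - \frac{21}{3} + 225 = \left(-21\right) \frac{1}{3} + 225 = -7 + 225 = 218$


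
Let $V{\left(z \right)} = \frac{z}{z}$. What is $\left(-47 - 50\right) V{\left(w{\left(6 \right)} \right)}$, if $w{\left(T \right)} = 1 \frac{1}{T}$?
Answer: $-97$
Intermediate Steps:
$w{\left(T \right)} = \frac{1}{T}$
$V{\left(z \right)} = 1$
$\left(-47 - 50\right) V{\left(w{\left(6 \right)} \right)} = \left(-47 - 50\right) 1 = \left(-97\right) 1 = -97$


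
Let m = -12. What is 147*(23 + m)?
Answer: 1617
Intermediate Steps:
147*(23 + m) = 147*(23 - 12) = 147*11 = 1617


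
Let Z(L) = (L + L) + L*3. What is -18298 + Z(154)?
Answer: -17528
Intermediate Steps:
Z(L) = 5*L (Z(L) = 2*L + 3*L = 5*L)
-18298 + Z(154) = -18298 + 5*154 = -18298 + 770 = -17528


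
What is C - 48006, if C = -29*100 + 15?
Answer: -50891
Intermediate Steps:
C = -2885 (C = -2900 + 15 = -2885)
C - 48006 = -2885 - 48006 = -50891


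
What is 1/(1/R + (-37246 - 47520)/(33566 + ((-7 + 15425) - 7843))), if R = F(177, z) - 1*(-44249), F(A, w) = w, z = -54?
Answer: -1818226495/3746192229 ≈ -0.48535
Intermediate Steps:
R = 44195 (R = -54 - 1*(-44249) = -54 + 44249 = 44195)
1/(1/R + (-37246 - 47520)/(33566 + ((-7 + 15425) - 7843))) = 1/(1/44195 + (-37246 - 47520)/(33566 + ((-7 + 15425) - 7843))) = 1/(1/44195 - 84766/(33566 + (15418 - 7843))) = 1/(1/44195 - 84766/(33566 + 7575)) = 1/(1/44195 - 84766/41141) = 1/(-3746192229/1818226495) = -1818226495/3746192229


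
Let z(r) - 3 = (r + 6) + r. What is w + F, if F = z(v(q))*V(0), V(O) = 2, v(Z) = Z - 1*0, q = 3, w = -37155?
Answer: -37125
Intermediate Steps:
v(Z) = Z (v(Z) = Z + 0 = Z)
z(r) = 9 + 2*r (z(r) = 3 + ((r + 6) + r) = 3 + ((6 + r) + r) = 3 + (6 + 2*r) = 9 + 2*r)
F = 30 (F = (9 + 2*3)*2 = (9 + 6)*2 = 15*2 = 30)
w + F = -37155 + 30 = -37125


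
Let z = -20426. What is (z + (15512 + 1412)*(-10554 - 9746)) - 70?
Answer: -343577696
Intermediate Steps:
(z + (15512 + 1412)*(-10554 - 9746)) - 70 = (-20426 + (15512 + 1412)*(-10554 - 9746)) - 70 = (-20426 + 16924*(-20300)) - 70 = (-20426 - 343557200) - 70 = -343577626 - 70 = -343577696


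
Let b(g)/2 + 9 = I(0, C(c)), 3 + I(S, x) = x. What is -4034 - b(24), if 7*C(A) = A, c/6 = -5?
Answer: -28010/7 ≈ -4001.4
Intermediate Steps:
c = -30 (c = 6*(-5) = -30)
C(A) = A/7
I(S, x) = -3 + x
b(g) = -228/7 (b(g) = -18 + 2*(-3 + (1/7)*(-30)) = -18 + 2*(-3 - 30/7) = -18 + 2*(-51/7) = -18 - 102/7 = -228/7)
-4034 - b(24) = -4034 - 1*(-228/7) = -4034 + 228/7 = -28010/7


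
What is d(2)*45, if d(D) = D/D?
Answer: 45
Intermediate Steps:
d(D) = 1
d(2)*45 = 1*45 = 45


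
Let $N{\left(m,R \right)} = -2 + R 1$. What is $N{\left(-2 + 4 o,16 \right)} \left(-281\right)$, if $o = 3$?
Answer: $-3934$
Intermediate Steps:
$N{\left(m,R \right)} = -2 + R$
$N{\left(-2 + 4 o,16 \right)} \left(-281\right) = \left(-2 + 16\right) \left(-281\right) = 14 \left(-281\right) = -3934$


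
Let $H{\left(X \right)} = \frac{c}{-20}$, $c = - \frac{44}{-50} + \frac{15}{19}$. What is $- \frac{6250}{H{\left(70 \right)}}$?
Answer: $\frac{59375000}{793} \approx 74874.0$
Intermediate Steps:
$c = \frac{793}{475}$ ($c = \left(-44\right) \left(- \frac{1}{50}\right) + 15 \cdot \frac{1}{19} = \frac{22}{25} + \frac{15}{19} = \frac{793}{475} \approx 1.6695$)
$H{\left(X \right)} = - \frac{793}{9500}$ ($H{\left(X \right)} = \frac{793}{475 \left(-20\right)} = \frac{793}{475} \left(- \frac{1}{20}\right) = - \frac{793}{9500}$)
$- \frac{6250}{H{\left(70 \right)}} = - \frac{6250}{- \frac{793}{9500}} = \left(-6250\right) \left(- \frac{9500}{793}\right) = \frac{59375000}{793}$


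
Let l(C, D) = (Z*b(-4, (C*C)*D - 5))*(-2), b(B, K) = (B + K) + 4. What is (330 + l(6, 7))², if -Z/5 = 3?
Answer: 59907600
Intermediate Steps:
b(B, K) = 4 + B + K
Z = -15 (Z = -5*3 = -15)
l(C, D) = -150 + 30*D*C² (l(C, D) = -15*(4 - 4 + ((C*C)*D - 5))*(-2) = -15*(4 - 4 + (C²*D - 5))*(-2) = -15*(4 - 4 + (D*C² - 5))*(-2) = -15*(4 - 4 + (-5 + D*C²))*(-2) = -15*(-5 + D*C²)*(-2) = (75 - 15*D*C²)*(-2) = -150 + 30*D*C²)
(330 + l(6, 7))² = (330 + (-150 + 30*7*6²))² = (330 + (-150 + 30*7*36))² = (330 + (-150 + 7560))² = (330 + 7410)² = 7740² = 59907600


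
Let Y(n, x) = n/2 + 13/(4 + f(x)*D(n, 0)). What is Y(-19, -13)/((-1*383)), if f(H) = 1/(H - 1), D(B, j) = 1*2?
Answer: 331/20682 ≈ 0.016004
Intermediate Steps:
D(B, j) = 2
f(H) = 1/(-1 + H)
Y(n, x) = n/2 + 13/(4 + 2/(-1 + x))
Y(-19, -13)/((-1*383)) = ((-19 + (-1 - 13)*(13 + 2*(-19)))/(2*(-1 + 2*(-13))))/((-1*383)) = ((-19 - 14*(13 - 38))/(2*(-1 - 26)))/(-383) = ((1/2)*(-19 - 14*(-25))/(-27))*(-1/383) = ((1/2)*(-1/27)*(-19 + 350))*(-1/383) = ((1/2)*(-1/27)*331)*(-1/383) = -331/54*(-1/383) = 331/20682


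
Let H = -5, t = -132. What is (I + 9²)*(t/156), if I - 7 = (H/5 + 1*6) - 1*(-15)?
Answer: -1188/13 ≈ -91.385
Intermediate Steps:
I = 27 (I = 7 + ((-5/5 + 1*6) - 1*(-15)) = 7 + ((-5*⅕ + 6) + 15) = 7 + ((-1 + 6) + 15) = 7 + (5 + 15) = 7 + 20 = 27)
(I + 9²)*(t/156) = (27 + 9²)*(-132/156) = (27 + 81)*(-132*1/156) = 108*(-11/13) = -1188/13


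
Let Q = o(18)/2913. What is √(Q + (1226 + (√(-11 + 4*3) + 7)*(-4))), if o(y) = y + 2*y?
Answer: 4*√70360602/971 ≈ 34.555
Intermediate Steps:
o(y) = 3*y
Q = 18/971 (Q = (3*18)/2913 = 54*(1/2913) = 18/971 ≈ 0.018538)
√(Q + (1226 + (√(-11 + 4*3) + 7)*(-4))) = √(18/971 + (1226 + (√(-11 + 4*3) + 7)*(-4))) = √(18/971 + (1226 + (√(-11 + 12) + 7)*(-4))) = √(18/971 + (1226 + (√1 + 7)*(-4))) = √(18/971 + (1226 + (1 + 7)*(-4))) = √(18/971 + (1226 + 8*(-4))) = √(18/971 + (1226 - 32)) = √(18/971 + 1194) = √(1159392/971) = 4*√70360602/971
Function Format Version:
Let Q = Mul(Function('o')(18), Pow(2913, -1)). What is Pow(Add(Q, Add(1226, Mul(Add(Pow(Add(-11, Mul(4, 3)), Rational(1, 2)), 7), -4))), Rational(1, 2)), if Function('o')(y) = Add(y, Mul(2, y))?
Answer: Mul(Rational(4, 971), Pow(70360602, Rational(1, 2))) ≈ 34.555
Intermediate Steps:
Function('o')(y) = Mul(3, y)
Q = Rational(18, 971) (Q = Mul(Mul(3, 18), Pow(2913, -1)) = Mul(54, Rational(1, 2913)) = Rational(18, 971) ≈ 0.018538)
Pow(Add(Q, Add(1226, Mul(Add(Pow(Add(-11, Mul(4, 3)), Rational(1, 2)), 7), -4))), Rational(1, 2)) = Pow(Add(Rational(18, 971), Add(1226, Mul(Add(Pow(Add(-11, Mul(4, 3)), Rational(1, 2)), 7), -4))), Rational(1, 2)) = Pow(Add(Rational(18, 971), Add(1226, Mul(Add(Pow(Add(-11, 12), Rational(1, 2)), 7), -4))), Rational(1, 2)) = Pow(Add(Rational(18, 971), Add(1226, Mul(Add(Pow(1, Rational(1, 2)), 7), -4))), Rational(1, 2)) = Pow(Add(Rational(18, 971), Add(1226, Mul(Add(1, 7), -4))), Rational(1, 2)) = Pow(Add(Rational(18, 971), Add(1226, Mul(8, -4))), Rational(1, 2)) = Pow(Add(Rational(18, 971), Add(1226, -32)), Rational(1, 2)) = Pow(Add(Rational(18, 971), 1194), Rational(1, 2)) = Pow(Rational(1159392, 971), Rational(1, 2)) = Mul(Rational(4, 971), Pow(70360602, Rational(1, 2)))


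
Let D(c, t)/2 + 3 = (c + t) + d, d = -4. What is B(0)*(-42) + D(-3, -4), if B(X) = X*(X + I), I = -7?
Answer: -28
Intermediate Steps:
B(X) = X*(-7 + X) (B(X) = X*(X - 7) = X*(-7 + X))
D(c, t) = -14 + 2*c + 2*t (D(c, t) = -6 + 2*((c + t) - 4) = -6 + 2*(-4 + c + t) = -6 + (-8 + 2*c + 2*t) = -14 + 2*c + 2*t)
B(0)*(-42) + D(-3, -4) = (0*(-7 + 0))*(-42) + (-14 + 2*(-3) + 2*(-4)) = (0*(-7))*(-42) + (-14 - 6 - 8) = 0*(-42) - 28 = 0 - 28 = -28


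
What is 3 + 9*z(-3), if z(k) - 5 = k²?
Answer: 129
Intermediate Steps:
z(k) = 5 + k²
3 + 9*z(-3) = 3 + 9*(5 + (-3)²) = 3 + 9*(5 + 9) = 3 + 9*14 = 3 + 126 = 129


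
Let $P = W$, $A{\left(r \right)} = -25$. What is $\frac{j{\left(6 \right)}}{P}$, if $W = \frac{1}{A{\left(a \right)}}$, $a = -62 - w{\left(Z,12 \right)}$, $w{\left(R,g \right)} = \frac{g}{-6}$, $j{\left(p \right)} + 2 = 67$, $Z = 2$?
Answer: $-1625$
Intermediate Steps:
$j{\left(p \right)} = 65$ ($j{\left(p \right)} = -2 + 67 = 65$)
$w{\left(R,g \right)} = - \frac{g}{6}$ ($w{\left(R,g \right)} = g \left(- \frac{1}{6}\right) = - \frac{g}{6}$)
$a = -60$ ($a = -62 - \left(- \frac{1}{6}\right) 12 = -62 - -2 = -62 + 2 = -60$)
$W = - \frac{1}{25}$ ($W = \frac{1}{-25} = - \frac{1}{25} \approx -0.04$)
$P = - \frac{1}{25} \approx -0.04$
$\frac{j{\left(6 \right)}}{P} = \frac{65}{- \frac{1}{25}} = 65 \left(-25\right) = -1625$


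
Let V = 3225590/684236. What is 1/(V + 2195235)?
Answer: 342118/751031020525 ≈ 4.5553e-7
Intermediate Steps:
V = 1612795/342118 (V = 3225590*(1/684236) = 1612795/342118 ≈ 4.7141)
1/(V + 2195235) = 1/(1612795/342118 + 2195235) = 1/(751031020525/342118) = 342118/751031020525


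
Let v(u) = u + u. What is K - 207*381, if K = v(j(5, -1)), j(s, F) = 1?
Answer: -78865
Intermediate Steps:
v(u) = 2*u
K = 2 (K = 2*1 = 2)
K - 207*381 = 2 - 207*381 = 2 - 78867 = -78865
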